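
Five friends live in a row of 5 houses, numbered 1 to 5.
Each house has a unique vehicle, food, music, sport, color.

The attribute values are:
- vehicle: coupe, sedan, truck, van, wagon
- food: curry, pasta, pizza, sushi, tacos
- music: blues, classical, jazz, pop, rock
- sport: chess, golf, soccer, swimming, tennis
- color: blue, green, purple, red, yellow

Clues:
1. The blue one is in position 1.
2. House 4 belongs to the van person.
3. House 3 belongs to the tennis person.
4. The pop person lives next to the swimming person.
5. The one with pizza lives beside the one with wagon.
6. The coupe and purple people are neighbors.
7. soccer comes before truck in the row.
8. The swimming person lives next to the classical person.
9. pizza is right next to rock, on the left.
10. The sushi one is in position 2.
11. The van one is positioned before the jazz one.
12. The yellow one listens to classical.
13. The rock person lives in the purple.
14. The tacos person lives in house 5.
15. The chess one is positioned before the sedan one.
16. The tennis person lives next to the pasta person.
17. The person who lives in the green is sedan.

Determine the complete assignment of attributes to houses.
Solution:

House | Vehicle | Food | Music | Sport | Color
----------------------------------------------
  1   | coupe | pizza | pop | soccer | blue
  2   | wagon | sushi | rock | swimming | purple
  3   | truck | curry | classical | tennis | yellow
  4   | van | pasta | blues | chess | red
  5   | sedan | tacos | jazz | golf | green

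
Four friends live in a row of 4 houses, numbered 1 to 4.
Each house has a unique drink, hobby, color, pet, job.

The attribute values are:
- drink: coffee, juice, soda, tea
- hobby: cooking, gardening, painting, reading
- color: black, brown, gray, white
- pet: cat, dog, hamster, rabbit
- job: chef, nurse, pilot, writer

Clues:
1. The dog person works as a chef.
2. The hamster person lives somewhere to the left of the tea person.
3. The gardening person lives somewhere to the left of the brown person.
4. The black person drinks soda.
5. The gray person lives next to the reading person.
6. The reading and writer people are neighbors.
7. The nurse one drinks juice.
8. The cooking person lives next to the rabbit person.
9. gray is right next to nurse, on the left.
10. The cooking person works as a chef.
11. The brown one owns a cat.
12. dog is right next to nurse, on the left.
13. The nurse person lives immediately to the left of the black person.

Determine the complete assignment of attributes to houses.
Solution:

House | Drink | Hobby | Color | Pet | Job
-----------------------------------------
  1   | coffee | cooking | gray | dog | chef
  2   | juice | reading | white | rabbit | nurse
  3   | soda | gardening | black | hamster | writer
  4   | tea | painting | brown | cat | pilot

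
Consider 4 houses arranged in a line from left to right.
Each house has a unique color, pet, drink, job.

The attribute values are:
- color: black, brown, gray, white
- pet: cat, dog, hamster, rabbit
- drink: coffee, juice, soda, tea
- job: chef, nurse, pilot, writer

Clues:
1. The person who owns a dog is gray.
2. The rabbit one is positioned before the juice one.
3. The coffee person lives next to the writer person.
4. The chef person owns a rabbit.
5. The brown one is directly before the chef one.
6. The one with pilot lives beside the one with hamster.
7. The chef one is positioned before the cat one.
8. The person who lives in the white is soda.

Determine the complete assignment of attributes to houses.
Solution:

House | Color | Pet | Drink | Job
---------------------------------
  1   | gray | dog | coffee | pilot
  2   | brown | hamster | tea | writer
  3   | white | rabbit | soda | chef
  4   | black | cat | juice | nurse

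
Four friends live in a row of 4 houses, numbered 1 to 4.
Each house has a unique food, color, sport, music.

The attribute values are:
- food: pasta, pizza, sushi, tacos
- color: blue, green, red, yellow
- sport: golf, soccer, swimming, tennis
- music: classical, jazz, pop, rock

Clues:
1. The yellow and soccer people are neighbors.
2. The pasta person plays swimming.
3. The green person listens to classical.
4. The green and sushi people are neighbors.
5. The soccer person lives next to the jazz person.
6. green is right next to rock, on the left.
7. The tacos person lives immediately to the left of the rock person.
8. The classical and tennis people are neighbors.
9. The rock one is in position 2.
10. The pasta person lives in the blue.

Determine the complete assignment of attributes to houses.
Solution:

House | Food | Color | Sport | Music
------------------------------------
  1   | tacos | green | golf | classical
  2   | sushi | yellow | tennis | rock
  3   | pizza | red | soccer | pop
  4   | pasta | blue | swimming | jazz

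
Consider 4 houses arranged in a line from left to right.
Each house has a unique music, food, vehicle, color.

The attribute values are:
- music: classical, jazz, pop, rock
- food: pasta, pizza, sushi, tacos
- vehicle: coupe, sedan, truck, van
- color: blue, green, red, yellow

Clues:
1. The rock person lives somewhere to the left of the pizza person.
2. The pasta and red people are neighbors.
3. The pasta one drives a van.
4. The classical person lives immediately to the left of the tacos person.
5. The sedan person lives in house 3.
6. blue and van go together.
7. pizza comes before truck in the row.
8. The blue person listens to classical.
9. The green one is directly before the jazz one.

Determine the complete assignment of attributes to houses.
Solution:

House | Music | Food | Vehicle | Color
--------------------------------------
  1   | classical | pasta | van | blue
  2   | rock | tacos | coupe | red
  3   | pop | pizza | sedan | green
  4   | jazz | sushi | truck | yellow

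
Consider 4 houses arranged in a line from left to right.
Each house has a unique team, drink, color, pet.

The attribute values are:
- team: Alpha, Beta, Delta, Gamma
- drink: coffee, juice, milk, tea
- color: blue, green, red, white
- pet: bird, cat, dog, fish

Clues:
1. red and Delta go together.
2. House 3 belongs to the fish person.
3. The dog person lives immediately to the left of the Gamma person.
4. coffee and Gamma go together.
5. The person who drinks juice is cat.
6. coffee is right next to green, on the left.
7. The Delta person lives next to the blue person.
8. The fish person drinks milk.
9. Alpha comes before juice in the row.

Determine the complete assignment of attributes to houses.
Solution:

House | Team | Drink | Color | Pet
----------------------------------
  1   | Delta | tea | red | dog
  2   | Gamma | coffee | blue | bird
  3   | Alpha | milk | green | fish
  4   | Beta | juice | white | cat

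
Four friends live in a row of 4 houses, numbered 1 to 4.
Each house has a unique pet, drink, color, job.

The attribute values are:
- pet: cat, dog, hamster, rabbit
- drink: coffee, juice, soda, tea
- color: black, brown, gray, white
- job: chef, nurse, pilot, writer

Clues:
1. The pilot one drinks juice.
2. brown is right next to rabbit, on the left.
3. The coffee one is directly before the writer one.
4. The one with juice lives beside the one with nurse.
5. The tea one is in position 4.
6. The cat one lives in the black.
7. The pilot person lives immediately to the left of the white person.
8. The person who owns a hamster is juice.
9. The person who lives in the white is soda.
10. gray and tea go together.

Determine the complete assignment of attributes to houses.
Solution:

House | Pet | Drink | Color | Job
---------------------------------
  1   | hamster | juice | brown | pilot
  2   | rabbit | soda | white | nurse
  3   | cat | coffee | black | chef
  4   | dog | tea | gray | writer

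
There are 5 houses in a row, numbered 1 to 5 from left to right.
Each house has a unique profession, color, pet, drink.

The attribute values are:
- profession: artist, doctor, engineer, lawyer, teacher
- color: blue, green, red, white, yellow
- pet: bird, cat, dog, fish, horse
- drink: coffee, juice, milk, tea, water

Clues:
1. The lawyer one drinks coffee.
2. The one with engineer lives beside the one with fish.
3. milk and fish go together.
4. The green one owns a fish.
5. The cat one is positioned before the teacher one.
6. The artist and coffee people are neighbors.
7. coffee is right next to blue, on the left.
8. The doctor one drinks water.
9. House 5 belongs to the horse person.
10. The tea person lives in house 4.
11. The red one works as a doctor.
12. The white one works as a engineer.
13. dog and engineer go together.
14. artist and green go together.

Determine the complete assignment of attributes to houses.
Solution:

House | Profession | Color | Pet | Drink
----------------------------------------
  1   | engineer | white | dog | juice
  2   | artist | green | fish | milk
  3   | lawyer | yellow | cat | coffee
  4   | teacher | blue | bird | tea
  5   | doctor | red | horse | water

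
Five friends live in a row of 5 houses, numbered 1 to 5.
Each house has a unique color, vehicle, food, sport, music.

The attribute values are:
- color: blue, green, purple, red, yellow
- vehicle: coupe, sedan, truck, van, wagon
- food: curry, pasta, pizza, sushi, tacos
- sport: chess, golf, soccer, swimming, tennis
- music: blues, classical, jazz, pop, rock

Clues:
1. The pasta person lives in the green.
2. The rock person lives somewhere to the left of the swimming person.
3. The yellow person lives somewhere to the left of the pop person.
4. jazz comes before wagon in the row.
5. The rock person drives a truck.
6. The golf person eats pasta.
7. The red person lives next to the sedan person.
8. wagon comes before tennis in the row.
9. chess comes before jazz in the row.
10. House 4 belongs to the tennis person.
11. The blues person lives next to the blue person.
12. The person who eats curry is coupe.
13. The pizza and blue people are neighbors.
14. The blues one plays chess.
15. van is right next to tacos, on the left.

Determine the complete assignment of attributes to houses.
Solution:

House | Color | Vehicle | Food | Sport | Music
----------------------------------------------
  1   | red | van | pizza | chess | blues
  2   | blue | sedan | tacos | soccer | jazz
  3   | green | wagon | pasta | golf | classical
  4   | yellow | truck | sushi | tennis | rock
  5   | purple | coupe | curry | swimming | pop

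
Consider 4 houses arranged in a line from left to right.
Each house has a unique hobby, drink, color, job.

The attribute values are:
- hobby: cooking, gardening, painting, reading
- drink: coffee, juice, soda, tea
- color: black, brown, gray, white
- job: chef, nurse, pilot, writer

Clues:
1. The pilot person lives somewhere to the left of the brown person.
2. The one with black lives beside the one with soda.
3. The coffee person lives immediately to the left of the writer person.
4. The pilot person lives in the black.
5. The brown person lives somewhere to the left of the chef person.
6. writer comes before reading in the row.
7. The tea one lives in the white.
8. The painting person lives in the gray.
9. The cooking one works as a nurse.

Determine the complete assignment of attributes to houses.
Solution:

House | Hobby | Drink | Color | Job
-----------------------------------
  1   | gardening | coffee | black | pilot
  2   | painting | soda | gray | writer
  3   | cooking | juice | brown | nurse
  4   | reading | tea | white | chef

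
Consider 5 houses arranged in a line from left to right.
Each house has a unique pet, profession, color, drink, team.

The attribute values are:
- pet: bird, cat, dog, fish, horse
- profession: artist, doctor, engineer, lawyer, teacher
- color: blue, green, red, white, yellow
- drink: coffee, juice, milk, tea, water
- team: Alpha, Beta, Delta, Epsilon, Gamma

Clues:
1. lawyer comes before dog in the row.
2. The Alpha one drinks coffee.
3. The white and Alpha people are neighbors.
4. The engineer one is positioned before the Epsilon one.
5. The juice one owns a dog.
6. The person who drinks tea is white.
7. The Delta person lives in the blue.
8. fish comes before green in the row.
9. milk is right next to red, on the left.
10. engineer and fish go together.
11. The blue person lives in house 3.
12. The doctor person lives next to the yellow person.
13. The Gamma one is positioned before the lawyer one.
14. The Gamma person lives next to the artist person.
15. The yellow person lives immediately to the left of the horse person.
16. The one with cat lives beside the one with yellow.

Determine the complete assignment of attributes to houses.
Solution:

House | Pet | Profession | Color | Drink | Team
-----------------------------------------------
  1   | cat | doctor | white | tea | Gamma
  2   | bird | artist | yellow | coffee | Alpha
  3   | horse | lawyer | blue | milk | Delta
  4   | fish | engineer | red | water | Beta
  5   | dog | teacher | green | juice | Epsilon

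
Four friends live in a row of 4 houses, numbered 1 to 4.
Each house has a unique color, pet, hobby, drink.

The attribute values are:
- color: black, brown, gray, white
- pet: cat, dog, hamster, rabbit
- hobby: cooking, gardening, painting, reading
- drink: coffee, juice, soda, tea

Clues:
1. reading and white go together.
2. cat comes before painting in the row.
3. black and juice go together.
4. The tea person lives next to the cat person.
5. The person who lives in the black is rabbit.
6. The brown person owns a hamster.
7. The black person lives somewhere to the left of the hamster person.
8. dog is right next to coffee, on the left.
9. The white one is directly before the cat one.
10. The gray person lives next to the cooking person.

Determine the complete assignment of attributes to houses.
Solution:

House | Color | Pet | Hobby | Drink
-----------------------------------
  1   | white | dog | reading | tea
  2   | gray | cat | gardening | coffee
  3   | black | rabbit | cooking | juice
  4   | brown | hamster | painting | soda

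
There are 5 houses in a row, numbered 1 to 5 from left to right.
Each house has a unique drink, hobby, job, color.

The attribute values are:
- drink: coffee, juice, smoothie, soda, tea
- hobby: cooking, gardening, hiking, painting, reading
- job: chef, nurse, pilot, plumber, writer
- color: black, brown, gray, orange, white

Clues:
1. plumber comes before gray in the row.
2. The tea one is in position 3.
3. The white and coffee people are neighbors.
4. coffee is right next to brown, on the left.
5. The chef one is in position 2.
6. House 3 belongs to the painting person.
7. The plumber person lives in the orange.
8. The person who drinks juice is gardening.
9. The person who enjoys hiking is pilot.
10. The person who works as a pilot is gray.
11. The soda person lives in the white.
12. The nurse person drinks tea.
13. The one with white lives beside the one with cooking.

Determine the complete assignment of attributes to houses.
Solution:

House | Drink | Hobby | Job | Color
-----------------------------------
  1   | soda | reading | writer | white
  2   | coffee | cooking | chef | black
  3   | tea | painting | nurse | brown
  4   | juice | gardening | plumber | orange
  5   | smoothie | hiking | pilot | gray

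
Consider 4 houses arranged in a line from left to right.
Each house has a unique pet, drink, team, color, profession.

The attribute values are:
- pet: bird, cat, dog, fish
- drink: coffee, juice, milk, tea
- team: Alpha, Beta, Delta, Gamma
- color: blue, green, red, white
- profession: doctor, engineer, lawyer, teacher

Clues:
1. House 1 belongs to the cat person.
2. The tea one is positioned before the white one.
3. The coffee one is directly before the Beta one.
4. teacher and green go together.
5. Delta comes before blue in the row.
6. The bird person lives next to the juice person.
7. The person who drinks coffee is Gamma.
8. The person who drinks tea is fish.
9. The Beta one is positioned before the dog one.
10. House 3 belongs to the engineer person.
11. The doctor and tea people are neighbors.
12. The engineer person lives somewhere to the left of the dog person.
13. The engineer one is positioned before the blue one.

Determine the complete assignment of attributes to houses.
Solution:

House | Pet | Drink | Team | Color | Profession
-----------------------------------------------
  1   | cat | coffee | Gamma | red | doctor
  2   | fish | tea | Beta | green | teacher
  3   | bird | milk | Delta | white | engineer
  4   | dog | juice | Alpha | blue | lawyer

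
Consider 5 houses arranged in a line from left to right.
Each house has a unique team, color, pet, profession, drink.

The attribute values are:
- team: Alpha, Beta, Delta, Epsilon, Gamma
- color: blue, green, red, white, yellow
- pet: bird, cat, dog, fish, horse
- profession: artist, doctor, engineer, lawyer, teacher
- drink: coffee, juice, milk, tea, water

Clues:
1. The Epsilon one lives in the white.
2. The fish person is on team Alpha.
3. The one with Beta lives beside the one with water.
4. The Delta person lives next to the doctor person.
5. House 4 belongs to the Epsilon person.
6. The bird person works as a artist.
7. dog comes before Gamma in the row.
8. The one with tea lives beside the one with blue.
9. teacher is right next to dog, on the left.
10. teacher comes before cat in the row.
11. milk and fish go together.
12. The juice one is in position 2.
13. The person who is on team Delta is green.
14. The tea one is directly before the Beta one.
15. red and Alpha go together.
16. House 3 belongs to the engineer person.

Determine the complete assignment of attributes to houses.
Solution:

House | Team | Color | Pet | Profession | Drink
-----------------------------------------------
  1   | Delta | green | horse | teacher | tea
  2   | Beta | blue | dog | doctor | juice
  3   | Gamma | yellow | cat | engineer | water
  4   | Epsilon | white | bird | artist | coffee
  5   | Alpha | red | fish | lawyer | milk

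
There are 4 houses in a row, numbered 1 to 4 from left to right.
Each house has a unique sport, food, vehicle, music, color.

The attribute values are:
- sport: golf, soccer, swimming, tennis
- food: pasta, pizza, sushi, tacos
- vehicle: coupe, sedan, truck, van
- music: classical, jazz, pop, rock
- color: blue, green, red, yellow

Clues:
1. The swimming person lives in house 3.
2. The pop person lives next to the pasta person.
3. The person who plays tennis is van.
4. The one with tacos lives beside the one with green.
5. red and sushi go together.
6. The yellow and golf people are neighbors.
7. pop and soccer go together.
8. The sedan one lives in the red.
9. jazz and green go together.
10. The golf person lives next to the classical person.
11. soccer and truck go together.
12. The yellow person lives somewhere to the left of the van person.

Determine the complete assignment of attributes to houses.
Solution:

House | Sport | Food | Vehicle | Music | Color
----------------------------------------------
  1   | soccer | tacos | truck | pop | yellow
  2   | golf | pasta | coupe | jazz | green
  3   | swimming | sushi | sedan | classical | red
  4   | tennis | pizza | van | rock | blue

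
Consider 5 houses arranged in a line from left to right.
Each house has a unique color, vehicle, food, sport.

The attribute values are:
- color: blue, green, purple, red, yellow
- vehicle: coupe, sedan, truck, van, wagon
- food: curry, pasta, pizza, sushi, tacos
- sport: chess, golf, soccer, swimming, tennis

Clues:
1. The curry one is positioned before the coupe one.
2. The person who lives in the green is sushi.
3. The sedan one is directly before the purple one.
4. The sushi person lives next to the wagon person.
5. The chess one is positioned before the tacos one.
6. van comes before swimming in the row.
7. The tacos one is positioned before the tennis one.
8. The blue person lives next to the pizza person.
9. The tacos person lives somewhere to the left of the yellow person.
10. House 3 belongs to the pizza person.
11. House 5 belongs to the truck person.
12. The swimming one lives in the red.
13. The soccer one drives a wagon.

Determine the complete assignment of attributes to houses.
Solution:

House | Color | Vehicle | Food | Sport
--------------------------------------
  1   | green | van | sushi | chess
  2   | blue | wagon | curry | soccer
  3   | red | sedan | pizza | swimming
  4   | purple | coupe | tacos | golf
  5   | yellow | truck | pasta | tennis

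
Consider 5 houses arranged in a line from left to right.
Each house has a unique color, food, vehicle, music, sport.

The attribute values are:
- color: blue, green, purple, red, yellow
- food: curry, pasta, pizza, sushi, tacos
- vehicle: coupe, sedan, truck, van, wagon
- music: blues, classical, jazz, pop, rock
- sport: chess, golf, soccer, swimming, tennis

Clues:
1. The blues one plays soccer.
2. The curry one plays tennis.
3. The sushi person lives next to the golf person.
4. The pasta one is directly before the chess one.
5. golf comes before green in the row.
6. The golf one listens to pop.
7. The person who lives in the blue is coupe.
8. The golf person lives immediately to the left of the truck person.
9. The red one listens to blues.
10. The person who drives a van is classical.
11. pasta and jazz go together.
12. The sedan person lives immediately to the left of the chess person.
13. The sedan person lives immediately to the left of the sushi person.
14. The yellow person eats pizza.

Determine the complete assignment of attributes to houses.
Solution:

House | Color | Food | Vehicle | Music | Sport
----------------------------------------------
  1   | purple | pasta | sedan | jazz | swimming
  2   | blue | sushi | coupe | rock | chess
  3   | yellow | pizza | wagon | pop | golf
  4   | red | tacos | truck | blues | soccer
  5   | green | curry | van | classical | tennis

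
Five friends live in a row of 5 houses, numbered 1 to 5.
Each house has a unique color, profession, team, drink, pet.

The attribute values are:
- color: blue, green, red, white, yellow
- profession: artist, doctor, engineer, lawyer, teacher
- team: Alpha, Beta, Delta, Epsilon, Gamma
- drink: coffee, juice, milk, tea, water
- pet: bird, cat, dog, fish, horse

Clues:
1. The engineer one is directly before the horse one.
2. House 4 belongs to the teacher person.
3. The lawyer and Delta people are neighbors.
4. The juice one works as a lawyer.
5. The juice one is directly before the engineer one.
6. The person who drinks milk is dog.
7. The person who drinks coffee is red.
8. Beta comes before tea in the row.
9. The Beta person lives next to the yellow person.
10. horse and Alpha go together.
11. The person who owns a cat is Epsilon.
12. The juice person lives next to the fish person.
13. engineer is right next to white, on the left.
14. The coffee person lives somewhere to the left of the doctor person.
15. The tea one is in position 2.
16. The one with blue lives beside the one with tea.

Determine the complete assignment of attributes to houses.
Solution:

House | Color | Profession | Team | Drink | Pet
-----------------------------------------------
  1   | blue | lawyer | Beta | juice | bird
  2   | yellow | engineer | Delta | tea | fish
  3   | white | artist | Alpha | water | horse
  4   | red | teacher | Epsilon | coffee | cat
  5   | green | doctor | Gamma | milk | dog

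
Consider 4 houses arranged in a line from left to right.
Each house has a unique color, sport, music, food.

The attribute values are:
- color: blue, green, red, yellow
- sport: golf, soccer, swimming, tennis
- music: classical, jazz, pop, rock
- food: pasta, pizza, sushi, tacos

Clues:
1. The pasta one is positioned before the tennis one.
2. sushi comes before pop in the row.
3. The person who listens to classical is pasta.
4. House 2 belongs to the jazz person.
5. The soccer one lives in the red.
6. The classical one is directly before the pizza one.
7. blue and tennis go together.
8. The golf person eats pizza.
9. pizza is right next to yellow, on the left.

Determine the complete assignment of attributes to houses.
Solution:

House | Color | Sport | Music | Food
------------------------------------
  1   | red | soccer | classical | pasta
  2   | green | golf | jazz | pizza
  3   | yellow | swimming | rock | sushi
  4   | blue | tennis | pop | tacos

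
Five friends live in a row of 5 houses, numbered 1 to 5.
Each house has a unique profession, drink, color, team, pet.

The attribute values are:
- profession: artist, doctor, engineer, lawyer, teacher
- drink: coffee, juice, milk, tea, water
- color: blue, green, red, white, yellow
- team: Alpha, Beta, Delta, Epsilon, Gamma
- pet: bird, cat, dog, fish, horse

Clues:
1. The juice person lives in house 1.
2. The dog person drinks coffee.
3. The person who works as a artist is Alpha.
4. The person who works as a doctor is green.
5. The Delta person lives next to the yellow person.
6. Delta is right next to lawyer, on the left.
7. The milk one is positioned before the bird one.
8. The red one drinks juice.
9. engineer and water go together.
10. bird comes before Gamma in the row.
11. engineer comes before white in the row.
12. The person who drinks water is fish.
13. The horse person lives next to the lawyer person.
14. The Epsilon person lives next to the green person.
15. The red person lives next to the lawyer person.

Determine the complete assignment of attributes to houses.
Solution:

House | Profession | Drink | Color | Team | Pet
-----------------------------------------------
  1   | teacher | juice | red | Delta | horse
  2   | lawyer | milk | yellow | Epsilon | cat
  3   | doctor | tea | green | Beta | bird
  4   | engineer | water | blue | Gamma | fish
  5   | artist | coffee | white | Alpha | dog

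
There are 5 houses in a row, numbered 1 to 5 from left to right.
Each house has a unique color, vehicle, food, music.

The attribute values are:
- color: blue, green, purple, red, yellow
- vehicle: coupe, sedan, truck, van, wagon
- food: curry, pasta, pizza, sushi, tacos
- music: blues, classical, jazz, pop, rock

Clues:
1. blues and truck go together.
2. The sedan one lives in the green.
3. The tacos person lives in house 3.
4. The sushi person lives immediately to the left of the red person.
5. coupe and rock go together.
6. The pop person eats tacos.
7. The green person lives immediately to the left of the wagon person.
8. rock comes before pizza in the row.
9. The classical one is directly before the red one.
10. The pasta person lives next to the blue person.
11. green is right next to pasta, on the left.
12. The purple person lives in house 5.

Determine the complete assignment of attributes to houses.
Solution:

House | Color | Vehicle | Food | Music
--------------------------------------
  1   | green | sedan | sushi | classical
  2   | red | wagon | pasta | jazz
  3   | blue | van | tacos | pop
  4   | yellow | coupe | curry | rock
  5   | purple | truck | pizza | blues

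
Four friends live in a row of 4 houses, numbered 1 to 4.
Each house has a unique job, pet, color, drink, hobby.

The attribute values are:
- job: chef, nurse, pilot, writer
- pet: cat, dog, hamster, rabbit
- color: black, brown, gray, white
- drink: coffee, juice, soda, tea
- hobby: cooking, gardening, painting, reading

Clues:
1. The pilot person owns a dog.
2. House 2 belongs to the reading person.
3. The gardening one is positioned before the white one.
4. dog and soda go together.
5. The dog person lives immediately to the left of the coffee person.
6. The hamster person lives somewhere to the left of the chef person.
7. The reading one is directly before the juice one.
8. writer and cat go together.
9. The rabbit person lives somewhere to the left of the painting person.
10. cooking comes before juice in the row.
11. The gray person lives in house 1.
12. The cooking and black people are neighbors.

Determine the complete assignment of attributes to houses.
Solution:

House | Job | Pet | Color | Drink | Hobby
-----------------------------------------
  1   | pilot | dog | gray | soda | cooking
  2   | nurse | hamster | black | coffee | reading
  3   | chef | rabbit | brown | juice | gardening
  4   | writer | cat | white | tea | painting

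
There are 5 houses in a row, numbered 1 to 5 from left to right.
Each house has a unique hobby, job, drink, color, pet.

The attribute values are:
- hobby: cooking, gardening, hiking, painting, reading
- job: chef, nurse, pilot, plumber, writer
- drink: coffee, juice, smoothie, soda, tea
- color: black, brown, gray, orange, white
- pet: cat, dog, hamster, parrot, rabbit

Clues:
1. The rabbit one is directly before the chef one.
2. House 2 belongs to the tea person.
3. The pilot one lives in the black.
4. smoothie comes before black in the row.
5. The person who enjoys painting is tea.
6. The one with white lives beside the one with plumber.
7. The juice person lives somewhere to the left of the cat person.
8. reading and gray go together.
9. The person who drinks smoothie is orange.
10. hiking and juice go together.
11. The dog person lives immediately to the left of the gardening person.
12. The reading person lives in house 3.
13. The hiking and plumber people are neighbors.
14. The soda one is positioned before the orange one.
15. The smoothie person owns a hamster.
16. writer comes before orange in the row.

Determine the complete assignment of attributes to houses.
Solution:

House | Hobby | Job | Drink | Color | Pet
-----------------------------------------
  1   | hiking | writer | juice | white | parrot
  2   | painting | plumber | tea | brown | rabbit
  3   | reading | chef | soda | gray | dog
  4   | gardening | nurse | smoothie | orange | hamster
  5   | cooking | pilot | coffee | black | cat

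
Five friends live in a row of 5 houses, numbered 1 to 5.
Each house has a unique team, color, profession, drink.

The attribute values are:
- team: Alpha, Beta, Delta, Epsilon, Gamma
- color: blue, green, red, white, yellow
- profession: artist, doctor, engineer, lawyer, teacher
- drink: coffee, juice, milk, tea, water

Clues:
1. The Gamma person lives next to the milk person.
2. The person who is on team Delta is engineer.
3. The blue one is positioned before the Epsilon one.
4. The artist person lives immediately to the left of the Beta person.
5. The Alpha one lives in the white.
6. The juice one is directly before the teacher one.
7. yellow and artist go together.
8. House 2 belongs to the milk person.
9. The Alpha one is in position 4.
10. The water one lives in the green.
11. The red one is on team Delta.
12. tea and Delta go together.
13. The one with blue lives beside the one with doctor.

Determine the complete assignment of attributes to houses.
Solution:

House | Team | Color | Profession | Drink
-----------------------------------------
  1   | Gamma | yellow | artist | juice
  2   | Beta | blue | teacher | milk
  3   | Epsilon | green | doctor | water
  4   | Alpha | white | lawyer | coffee
  5   | Delta | red | engineer | tea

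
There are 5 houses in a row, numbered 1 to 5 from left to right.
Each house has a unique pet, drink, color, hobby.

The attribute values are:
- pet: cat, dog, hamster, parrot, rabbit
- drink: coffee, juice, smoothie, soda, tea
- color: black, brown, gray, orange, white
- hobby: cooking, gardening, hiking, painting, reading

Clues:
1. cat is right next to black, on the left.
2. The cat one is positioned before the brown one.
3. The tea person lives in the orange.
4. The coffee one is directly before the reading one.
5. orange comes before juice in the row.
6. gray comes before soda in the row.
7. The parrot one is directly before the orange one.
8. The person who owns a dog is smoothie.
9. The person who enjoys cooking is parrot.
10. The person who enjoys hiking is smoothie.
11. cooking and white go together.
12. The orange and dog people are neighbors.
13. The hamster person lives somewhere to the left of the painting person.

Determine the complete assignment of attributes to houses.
Solution:

House | Pet | Drink | Color | Hobby
-----------------------------------
  1   | parrot | coffee | white | cooking
  2   | cat | tea | orange | reading
  3   | dog | smoothie | black | hiking
  4   | hamster | juice | gray | gardening
  5   | rabbit | soda | brown | painting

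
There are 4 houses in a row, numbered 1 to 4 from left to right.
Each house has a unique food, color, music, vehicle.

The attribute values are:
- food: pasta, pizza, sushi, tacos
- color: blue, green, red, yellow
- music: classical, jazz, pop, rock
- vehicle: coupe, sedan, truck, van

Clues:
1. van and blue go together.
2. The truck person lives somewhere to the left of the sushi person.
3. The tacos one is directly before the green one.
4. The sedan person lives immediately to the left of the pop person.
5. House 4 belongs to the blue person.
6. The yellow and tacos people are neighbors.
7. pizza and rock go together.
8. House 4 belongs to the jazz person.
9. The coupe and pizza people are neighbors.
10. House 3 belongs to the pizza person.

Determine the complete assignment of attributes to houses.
Solution:

House | Food | Color | Music | Vehicle
--------------------------------------
  1   | pasta | yellow | classical | sedan
  2   | tacos | red | pop | coupe
  3   | pizza | green | rock | truck
  4   | sushi | blue | jazz | van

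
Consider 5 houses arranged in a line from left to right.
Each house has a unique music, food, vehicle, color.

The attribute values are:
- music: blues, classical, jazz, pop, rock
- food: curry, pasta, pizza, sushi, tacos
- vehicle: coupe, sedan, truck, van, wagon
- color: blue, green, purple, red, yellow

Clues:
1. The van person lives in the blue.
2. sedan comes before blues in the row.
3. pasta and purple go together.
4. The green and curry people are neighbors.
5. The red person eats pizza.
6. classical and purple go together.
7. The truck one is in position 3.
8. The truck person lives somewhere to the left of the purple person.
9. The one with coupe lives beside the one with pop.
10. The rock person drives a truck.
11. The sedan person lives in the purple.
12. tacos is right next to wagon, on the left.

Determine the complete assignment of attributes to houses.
Solution:

House | Music | Food | Vehicle | Color
--------------------------------------
  1   | jazz | tacos | coupe | green
  2   | pop | curry | wagon | yellow
  3   | rock | pizza | truck | red
  4   | classical | pasta | sedan | purple
  5   | blues | sushi | van | blue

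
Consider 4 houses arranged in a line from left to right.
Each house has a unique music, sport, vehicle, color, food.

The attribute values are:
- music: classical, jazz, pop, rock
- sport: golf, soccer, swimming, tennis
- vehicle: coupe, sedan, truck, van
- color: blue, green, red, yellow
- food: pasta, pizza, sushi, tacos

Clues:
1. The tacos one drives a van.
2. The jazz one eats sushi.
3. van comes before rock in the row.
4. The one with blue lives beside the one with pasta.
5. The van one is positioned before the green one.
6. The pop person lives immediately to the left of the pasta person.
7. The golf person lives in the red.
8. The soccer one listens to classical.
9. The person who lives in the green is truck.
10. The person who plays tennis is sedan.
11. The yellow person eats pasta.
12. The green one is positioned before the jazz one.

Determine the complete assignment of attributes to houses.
Solution:

House | Music | Sport | Vehicle | Color | Food
----------------------------------------------
  1   | pop | swimming | van | blue | tacos
  2   | rock | tennis | sedan | yellow | pasta
  3   | classical | soccer | truck | green | pizza
  4   | jazz | golf | coupe | red | sushi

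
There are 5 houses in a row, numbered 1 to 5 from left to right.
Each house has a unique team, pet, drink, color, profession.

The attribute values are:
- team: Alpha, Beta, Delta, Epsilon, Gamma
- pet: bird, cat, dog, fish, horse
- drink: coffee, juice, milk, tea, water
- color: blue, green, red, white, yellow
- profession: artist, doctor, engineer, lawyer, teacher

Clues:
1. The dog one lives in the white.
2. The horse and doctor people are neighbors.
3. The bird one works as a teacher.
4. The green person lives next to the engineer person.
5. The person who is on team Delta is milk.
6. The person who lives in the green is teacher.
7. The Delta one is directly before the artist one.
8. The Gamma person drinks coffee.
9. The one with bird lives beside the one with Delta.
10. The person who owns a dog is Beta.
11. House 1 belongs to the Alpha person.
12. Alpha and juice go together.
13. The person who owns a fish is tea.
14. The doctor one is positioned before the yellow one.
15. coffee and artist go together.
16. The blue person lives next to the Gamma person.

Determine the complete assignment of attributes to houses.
Solution:

House | Team | Pet | Drink | Color | Profession
-----------------------------------------------
  1   | Alpha | bird | juice | green | teacher
  2   | Delta | cat | milk | blue | engineer
  3   | Gamma | horse | coffee | red | artist
  4   | Beta | dog | water | white | doctor
  5   | Epsilon | fish | tea | yellow | lawyer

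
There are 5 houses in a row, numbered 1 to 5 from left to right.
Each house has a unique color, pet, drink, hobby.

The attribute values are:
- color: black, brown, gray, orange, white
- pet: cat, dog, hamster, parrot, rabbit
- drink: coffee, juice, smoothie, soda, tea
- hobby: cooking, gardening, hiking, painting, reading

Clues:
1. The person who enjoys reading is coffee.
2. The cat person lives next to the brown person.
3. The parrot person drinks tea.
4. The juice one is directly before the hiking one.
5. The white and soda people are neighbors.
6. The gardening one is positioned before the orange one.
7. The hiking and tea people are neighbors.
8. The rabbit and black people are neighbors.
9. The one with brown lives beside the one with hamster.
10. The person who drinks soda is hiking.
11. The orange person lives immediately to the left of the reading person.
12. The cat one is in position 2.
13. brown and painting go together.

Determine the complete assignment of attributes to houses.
Solution:

House | Color | Pet | Drink | Hobby
-----------------------------------
  1   | white | rabbit | juice | gardening
  2   | black | cat | soda | hiking
  3   | brown | parrot | tea | painting
  4   | orange | hamster | smoothie | cooking
  5   | gray | dog | coffee | reading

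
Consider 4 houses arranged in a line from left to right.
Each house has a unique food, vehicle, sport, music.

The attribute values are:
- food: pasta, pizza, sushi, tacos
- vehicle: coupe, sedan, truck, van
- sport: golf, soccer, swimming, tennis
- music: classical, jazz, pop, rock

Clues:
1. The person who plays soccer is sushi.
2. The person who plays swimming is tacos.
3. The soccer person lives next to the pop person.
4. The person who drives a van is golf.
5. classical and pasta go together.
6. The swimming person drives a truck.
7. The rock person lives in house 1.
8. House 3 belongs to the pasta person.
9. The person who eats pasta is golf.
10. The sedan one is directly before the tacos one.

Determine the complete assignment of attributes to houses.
Solution:

House | Food | Vehicle | Sport | Music
--------------------------------------
  1   | sushi | sedan | soccer | rock
  2   | tacos | truck | swimming | pop
  3   | pasta | van | golf | classical
  4   | pizza | coupe | tennis | jazz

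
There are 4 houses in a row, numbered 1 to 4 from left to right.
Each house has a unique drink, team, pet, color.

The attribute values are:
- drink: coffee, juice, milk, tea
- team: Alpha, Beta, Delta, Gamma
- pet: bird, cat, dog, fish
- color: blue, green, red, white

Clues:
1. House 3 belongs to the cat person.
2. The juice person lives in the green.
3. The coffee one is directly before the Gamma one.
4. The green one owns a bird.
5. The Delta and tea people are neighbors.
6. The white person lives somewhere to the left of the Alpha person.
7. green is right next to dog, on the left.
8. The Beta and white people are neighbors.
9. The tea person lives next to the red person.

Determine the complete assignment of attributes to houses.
Solution:

House | Drink | Team | Pet | Color
----------------------------------
  1   | juice | Beta | bird | green
  2   | coffee | Delta | dog | white
  3   | tea | Gamma | cat | blue
  4   | milk | Alpha | fish | red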